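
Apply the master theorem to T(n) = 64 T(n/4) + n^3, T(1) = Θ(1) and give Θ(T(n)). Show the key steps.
T(n) = Θ(n^3 log n)

log_4 64 = 3, and f(n) = n^3 = Θ(n^(log_4 64)). This is Case 2 of the master theorem: T(n) = Θ(f(n) · log n) = Θ(n^3 log n).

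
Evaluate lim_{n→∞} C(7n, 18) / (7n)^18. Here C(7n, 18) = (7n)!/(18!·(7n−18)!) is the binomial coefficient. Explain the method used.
lim = 1/18! = 1/6402373705728000

With N = 7n → ∞: C(N, 18) / N^18 = [N(N−1)…(N−17)] / (18! · N^18) = (1/18!) · 1 · (1 − 1/(7n)) · … · (1 − 17/(7n)). Each factor → 1 as N → ∞, so the limit is 1/18! = 1/6402373705728000.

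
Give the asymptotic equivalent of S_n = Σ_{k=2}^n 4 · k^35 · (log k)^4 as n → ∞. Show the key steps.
S_n ~ n^36 · (log n)^4 / 9

By integral comparison, S_n = ∫_1^n 4 · x^35 · (log x)^4 dx + O(n^35 · (log n)^4). For the integral, the leading term of ∫_1^n x^35 (log x)^4 dx is n^36/36 · (log n)^4 (by repeated integration by parts; each step lowers the log-exponent and produces a relatively O(1/log n) correction). Hence S_n ~ n^36 · (log n)^4 / 9.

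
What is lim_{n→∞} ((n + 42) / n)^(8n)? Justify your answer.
lim = e^336

Rewrite as (1 + 42/n)^(8n). By the standard limit (1 + x/n)^n → e^x, we have (1 + 42/n)^n → e^42, and raising to the 8th power gives e^336.
More precisely, ln[(1 + 42/n)^(8n)] = 8n · ln(1 + 42/n) = 8n · (42/n + O(1/n^2)) = 336 + O(1/n) → 336.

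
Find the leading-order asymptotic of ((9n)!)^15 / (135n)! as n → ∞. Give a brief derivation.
((9n)!)^15/(135n)! ~ ((2π·9n)^(14/2) / sqrt(15)) · 15^(−15·9n)  →  0

Write N = 9n. Stirling: N! ~ sqrt(2π N)(N/e)^N and (15N)! ~ sqrt(2π·15N)·(15N/e)^(15N).
  (N!)^15/(15N)! ~ (2π N)^(15/2) (N/e)^(15N) / [sqrt(2π·15N) (15N/e)^(15N)]
     = (2π N)^(15/2) / sqrt(2π·15N) · (N/(15N))^(15N)
     = (2π N)^((15−1)/2) / sqrt(15) · 15^(−15N).
Since 15^15 > 1, the factor 15^(−15N) decays exponentially, so the ratio → 0. Substituting N = 9n gives the stated form.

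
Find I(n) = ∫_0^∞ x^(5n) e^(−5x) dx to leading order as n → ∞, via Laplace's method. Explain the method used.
I(n) ~ (sqrt(2π·5n) / 5) · (5n/(5e))^(5n)

Write the integrand as exp(5n ln x − 5x) and set f(x) = 5n ln x − 5x. Then f'(x) = 5n/x − 5 = 0 at x* = 5n/5, and f''(x*) = −5n/x*^2 = −5^2/(5n). Laplace's method (interior maximum) gives
  I(n) ~ e^(f(x*)) · sqrt(2π / |f''(x*)|)
        = exp(5n ln(5n/5) − 5n) · sqrt(2π · 5n / 5^2)
        = (5n/5)^(5n) e^(−5n) · sqrt(2π·5n) / 5
        = (sqrt(2π·5n) / 5) · (5n/(5e))^(5n).
This matches Γ(5n+1)/5^(5n+1) with Stirling applied to Γ.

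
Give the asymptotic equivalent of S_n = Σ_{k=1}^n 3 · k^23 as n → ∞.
S_n ~ n^24 / 8

By integral comparison (Euler-Maclaurin), Σ_{k=1}^n 3 · k^23 = 3 · ∫_0^n x^23 dx + O(n^23) = 3 · n^24/24 = n^24 / 8 + O(n^23). (Equivalently, Faulhaber's formula gives the same leading term.)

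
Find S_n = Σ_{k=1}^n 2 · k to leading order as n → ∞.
S_n ~ n^2

By integral comparison (Euler-Maclaurin), Σ_{k=1}^n 2 · k = 2 · ∫_0^n x^1 dx + O(n) = 2 · n^2/2 = n^2 + O(n). (Equivalently, Faulhaber's formula gives the same leading term.)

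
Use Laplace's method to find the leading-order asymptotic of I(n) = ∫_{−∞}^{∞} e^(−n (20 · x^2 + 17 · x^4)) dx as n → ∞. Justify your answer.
I(n) ~ sqrt(π/(20n))

φ(x) = 20 · x^2 + 17 · x^4 has its unique global minimum at x* = 0 (since φ'(x) = 40x + 68x^3 = 0 only at x = 0 for real x with both coefficients positive, and φ → ∞ as |x| → ∞). At x* = 0, φ(0) = 0 and φ''(0) = 40. Laplace's method then gives
  I(n) ~ sqrt(2π / (n · φ''(0))) · e^(−n φ(0)) = sqrt(2π / (40n)) = sqrt(π/(20n)).
The 17 · x^4 term contributes only at subleading order (an O(1/n) relative correction).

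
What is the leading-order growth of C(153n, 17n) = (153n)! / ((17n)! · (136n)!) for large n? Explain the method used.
C(153n, 17n) ~ (387420489/16777216)^(17n) · sqrt(9/(16π·17n))

Write N = 17n. Apply Stirling to each factorial:
  (9N)! ~ sqrt(2π·9N) · (9N/e)^(9N),
  N! ~ sqrt(2π N) · (N/e)^N,
  (8N)! ~ sqrt(2π·8N) · (8N/e)^(8N).
The exponential factors combine to (9N)^(9N) / (N^N · (8N)^(8N)) = 9^(9N)/8^(8N) = (9^9/8^8)^N = (387420489/16777216)^N.
The square-root prefactors combine to sqrt(2π·9N) / (sqrt(2π N)·sqrt(2π·8N)) = sqrt(9 / (2π·8·N)) = sqrt(9/(16π·17n)).
Substituting N = 17n: C(153n, 17n) ~ (387420489/16777216)^(17n) · sqrt(9/(16π·17n)).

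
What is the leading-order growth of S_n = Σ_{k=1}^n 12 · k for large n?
S_n ~ 6 · n^2

By integral comparison (Euler-Maclaurin), Σ_{k=1}^n 12 · k = 12 · ∫_0^n x^1 dx + O(n) = 12 · n^2/2 = 6 · n^2 + O(n). (Equivalently, Faulhaber's formula gives the same leading term.)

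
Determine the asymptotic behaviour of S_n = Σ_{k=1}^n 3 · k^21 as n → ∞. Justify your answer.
S_n ~ 3 · n^22 / 22

By integral comparison (Euler-Maclaurin), Σ_{k=1}^n 3 · k^21 = 3 · ∫_0^n x^21 dx + O(n^21) = 3 · n^22/22 + O(n^21). (Equivalently, Faulhaber's formula gives the same leading term.)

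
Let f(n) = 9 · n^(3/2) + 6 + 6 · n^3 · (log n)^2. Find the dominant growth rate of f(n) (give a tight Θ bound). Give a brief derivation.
f(n) ∈ Θ(n^3 · (log n)^2)

Compare the terms by growth order. For large n, n^a · (log n)^b dominates n^a' · (log n)^b' iff a > a', or (a = a' and b > b'). Ranking the 3 terms shows the dominant one is 6 · n^3 · (log n)^2. Hence f(n) ∈ Θ(n^3 · (log n)^2).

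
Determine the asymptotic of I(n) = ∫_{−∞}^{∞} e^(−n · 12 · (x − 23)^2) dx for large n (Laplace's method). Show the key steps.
I(n) = sqrt(π/(12n))

Here φ(x) = 12 · (x − 23)^2 has its unique minimum at x* = 23 with φ(x*) = 0 and φ''(x*) = 24. Laplace's method gives
  I(n) ~ e^(−n φ(x*)) · sqrt(2π / (n · φ''(x*))) = sqrt(2π / (24n)) = sqrt(π/(12n)).
This is exact: substituting u = (x − 23)·sqrt(12n) gives I(n) = (1/sqrt(12n)) ∫_{−∞}^{∞} e^(−u^2) du = sqrt(π/(12n)).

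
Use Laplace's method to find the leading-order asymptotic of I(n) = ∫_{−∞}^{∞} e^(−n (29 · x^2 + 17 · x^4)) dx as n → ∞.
I(n) ~ sqrt(π/(29n))

φ(x) = 29 · x^2 + 17 · x^4 has its unique global minimum at x* = 0 (since φ'(x) = 58x + 68x^3 = 0 only at x = 0 for real x with both coefficients positive, and φ → ∞ as |x| → ∞). At x* = 0, φ(0) = 0 and φ''(0) = 58. Laplace's method then gives
  I(n) ~ sqrt(2π / (n · φ''(0))) · e^(−n φ(0)) = sqrt(2π / (58n)) = sqrt(π/(29n)).
The 17 · x^4 term contributes only at subleading order (an O(1/n) relative correction).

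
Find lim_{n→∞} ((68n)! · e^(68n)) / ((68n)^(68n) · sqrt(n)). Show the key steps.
lim = sqrt(2π·68)

Stirling: (68n)! ~ sqrt(2π·68n) · (68n/e)^(68n). Hence
  (68n)! · e^(68n) / (68n)^(68n) ~ sqrt(2π·68n).
Dividing by sqrt(n): sqrt(2π·68n) / sqrt(n) = sqrt(2π·68) · n^((1−1)/2), so the limit is sqrt(2π·68).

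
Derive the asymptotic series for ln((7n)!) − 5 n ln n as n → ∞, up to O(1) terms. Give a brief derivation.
ln((7n)!) − 5 n ln n = 2 n ln n + 7(ln 7 − 1) n + (1/2) ln(2π·7n) + O(1/n)

Stirling: ln((7n)!) = 7n ln(7n) − 7n + (1/2) ln(2π·7n) + O(1/n).
Expand 7n ln(7n) = 7n (ln n + ln 7) = 7n ln n + 7n ln 7.
Subtract 5n ln n: leading term is (7 − 5) n ln n = 2 n ln n. The next term is 7n ln 7 − 7n = 7(ln 7 − 1) n. Then the (1/2) ln(2π·7n) correction.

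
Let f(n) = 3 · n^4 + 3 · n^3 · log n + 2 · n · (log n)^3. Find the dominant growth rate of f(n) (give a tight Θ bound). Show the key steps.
f(n) ∈ Θ(n^4)

Compare the terms by growth order. For large n, n^a · (log n)^b dominates n^a' · (log n)^b' iff a > a', or (a = a' and b > b'). Ranking the 3 terms shows the dominant one is 3 · n^4. Hence f(n) ∈ Θ(n^4).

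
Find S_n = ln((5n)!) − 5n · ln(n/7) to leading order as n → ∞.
S_n ~ 5n · (ln 35 − 1) + O(ln n)

Stirling: ln((5n)!) = 5n ln(5n) − 5n + O(ln n).
  S_n = 5n ln(5n) − 5n − 5n ln(n/7) + O(ln n)
      = 5n ln(5n) − 5n ln n + 5n ln 7 − 5n + O(ln n)
      = 5n ln 5 + 5n ln 7 − 5n + O(ln n)
      = 5n (ln 35 − 1) + O(ln n).
Numerically ln(35) − 1 ≈ 2.5553.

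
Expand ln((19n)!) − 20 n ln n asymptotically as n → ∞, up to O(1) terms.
ln((19n)!) − 20 n ln n = −n ln n + 19(ln 19 − 1) n + (1/2) ln(2π·19n) + O(1/n)

Stirling: ln((19n)!) = 19n ln(19n) − 19n + (1/2) ln(2π·19n) + O(1/n).
Expand 19n ln(19n) = 19n (ln n + ln 19) = 19n ln n + 19n ln 19.
Subtract 20n ln n: leading term is (19 − 20) n ln n = −n ln n. The next term is 19n ln 19 − 19n = 19(ln 19 − 1) n. Then the (1/2) ln(2π·19n) correction.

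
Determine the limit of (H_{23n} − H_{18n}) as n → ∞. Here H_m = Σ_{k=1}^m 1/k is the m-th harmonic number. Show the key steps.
lim = ln(23/18)

Euler-Maclaurin gives H_m = ln m + γ + 1/(2m) + O(1/m^2). The γ and O(1/m) terms cancel in the difference:
  H_{23n} − H_{18n} = ln(23n) − ln(18n) + O(1/n) = ln(23/18) + O(1/n).
Hence the limit is ln(23/18).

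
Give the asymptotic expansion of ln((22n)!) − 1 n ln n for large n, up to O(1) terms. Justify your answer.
ln((22n)!) − 1 n ln n = 21 n ln n + 22(ln 22 − 1) n + (1/2) ln(2π·22n) + O(1/n)

Stirling: ln((22n)!) = 22n ln(22n) − 22n + (1/2) ln(2π·22n) + O(1/n).
Expand 22n ln(22n) = 22n (ln n + ln 22) = 22n ln n + 22n ln 22.
Subtract 1n ln n: leading term is (22 − 1) n ln n = 21 n ln n. The next term is 22n ln 22 − 22n = 22(ln 22 − 1) n. Then the (1/2) ln(2π·22n) correction.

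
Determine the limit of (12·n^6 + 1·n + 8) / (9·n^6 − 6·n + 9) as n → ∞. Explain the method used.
lim = 12/9 = 4/3

For large n the leading n^6 terms dominate both numerator and denominator. Dividing top and bottom by n^6, every other term tends to 0, leaving 12/9 = 4/3.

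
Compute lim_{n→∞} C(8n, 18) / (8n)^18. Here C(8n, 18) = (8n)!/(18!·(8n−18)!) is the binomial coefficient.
lim = 1/18! = 1/6402373705728000

With N = 8n → ∞: C(N, 18) / N^18 = [N(N−1)…(N−17)] / (18! · N^18) = (1/18!) · 1 · (1 − 1/(8n)) · … · (1 − 17/(8n)). Each factor → 1 as N → ∞, so the limit is 1/18! = 1/6402373705728000.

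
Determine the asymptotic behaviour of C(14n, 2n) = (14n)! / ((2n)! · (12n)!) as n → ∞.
C(14n, 2n) ~ (823543/46656)^(2n) · sqrt(7/(12π·2n))

Write N = 2n. Apply Stirling to each factorial:
  (7N)! ~ sqrt(2π·7N) · (7N/e)^(7N),
  N! ~ sqrt(2π N) · (N/e)^N,
  (6N)! ~ sqrt(2π·6N) · (6N/e)^(6N).
The exponential factors combine to (7N)^(7N) / (N^N · (6N)^(6N)) = 7^(7N)/6^(6N) = (7^7/6^6)^N = (823543/46656)^N.
The square-root prefactors combine to sqrt(2π·7N) / (sqrt(2π N)·sqrt(2π·6N)) = sqrt(7 / (2π·6·N)) = sqrt(7/(12π·2n)).
Substituting N = 2n: C(14n, 2n) ~ (823543/46656)^(2n) · sqrt(7/(12π·2n)).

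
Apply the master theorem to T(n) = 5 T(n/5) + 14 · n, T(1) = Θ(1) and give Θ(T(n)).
T(n) = Θ(n log n)

log_5 5 = 1, and f(n) = 14 · n = Θ(n^(log_5 5)). This is Case 2 of the master theorem: T(n) = Θ(f(n) · log n) = Θ(n log n).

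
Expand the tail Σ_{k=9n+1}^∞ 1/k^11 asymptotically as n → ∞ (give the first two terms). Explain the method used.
Σ_{k>9n} 1/k^11 = 1/(10 · (9n)^10) − 1/(2 · (9n)^11) + O(1/(9n)^12)

Compare to the integral: ∫_{9n}^∞ x^(−11) dx = [−x^(−10)/10]_{9n}^∞ = 1/((11−1)·(9n)^10). The Euler-Maclaurin correction adds −f(9n)/2 = −1/(2·(9n)^11). Euler-Maclaurin then gives
  Σ_{k>9n} 1/k^11 = ∫_{9n}^∞ dx/x^11 − 1/(2·(9n)^11) + O(1/(9n)^12).
(Equivalently this is ζ(11) − Σ_{k≤9n} 1/k^11.)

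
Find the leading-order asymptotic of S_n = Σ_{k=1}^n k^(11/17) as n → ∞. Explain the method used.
S_n ~ (17/28) · n^(28/17)

Integral comparison: Σ_{k=1}^n k^(11/17) = ∫_0^n x^(11/17) dx + O(n^(11/17)). The integral is n^(1 + 11/17) / (1 + 11/17) = n^((11+17)/17) / ((11+17)/17) = (17/28) · n^(28/17).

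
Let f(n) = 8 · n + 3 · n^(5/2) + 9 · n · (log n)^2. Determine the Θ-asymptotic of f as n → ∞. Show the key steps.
f(n) ∈ Θ(n^(5/2))

Compare the terms by growth order. For large n, n^a · (log n)^b dominates n^a' · (log n)^b' iff a > a', or (a = a' and b > b'). Ranking the 3 terms shows the dominant one is 3 · n^(5/2). Hence f(n) ∈ Θ(n^(5/2)).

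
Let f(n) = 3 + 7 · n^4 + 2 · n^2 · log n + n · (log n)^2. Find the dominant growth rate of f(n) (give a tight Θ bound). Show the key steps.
f(n) ∈ Θ(n^4)

Compare the terms by growth order. For large n, n^a · (log n)^b dominates n^a' · (log n)^b' iff a > a', or (a = a' and b > b'). Ranking the 4 terms shows the dominant one is 7 · n^4. Hence f(n) ∈ Θ(n^4).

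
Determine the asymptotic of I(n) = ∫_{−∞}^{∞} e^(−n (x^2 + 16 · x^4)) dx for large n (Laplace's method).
I(n) ~ sqrt(π/n)

φ(x) = x^2 + 16 · x^4 has its unique global minimum at x* = 0 (since φ'(x) = 2x + 64x^3 = 0 only at x = 0 for real x with both coefficients positive, and φ → ∞ as |x| → ∞). At x* = 0, φ(0) = 0 and φ''(0) = 2. Laplace's method then gives
  I(n) ~ sqrt(2π / (n · φ''(0))) · e^(−n φ(0)) = sqrt(2π / (2n)) = sqrt(π/n).
The 16 · x^4 term contributes only at subleading order (an O(1/n) relative correction).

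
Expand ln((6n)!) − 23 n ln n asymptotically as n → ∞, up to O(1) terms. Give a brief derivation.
ln((6n)!) − 23 n ln n = −17 n ln n + 6(ln 6 − 1) n + (1/2) ln(2π·6n) + O(1/n)

Stirling: ln((6n)!) = 6n ln(6n) − 6n + (1/2) ln(2π·6n) + O(1/n).
Expand 6n ln(6n) = 6n (ln n + ln 6) = 6n ln n + 6n ln 6.
Subtract 23n ln n: leading term is (6 − 23) n ln n = −17 n ln n. The next term is 6n ln 6 − 6n = 6(ln 6 − 1) n. Then the (1/2) ln(2π·6n) correction.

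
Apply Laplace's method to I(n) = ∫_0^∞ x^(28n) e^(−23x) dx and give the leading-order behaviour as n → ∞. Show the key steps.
I(n) ~ (sqrt(2π·28n) / 23) · (28n/(23e))^(28n)

Write the integrand as exp(28n ln x − 23x) and set f(x) = 28n ln x − 23x. Then f'(x) = 28n/x − 23 = 0 at x* = 28n/23, and f''(x*) = −28n/x*^2 = −23^2/(28n). Laplace's method (interior maximum) gives
  I(n) ~ e^(f(x*)) · sqrt(2π / |f''(x*)|)
        = exp(28n ln(28n/23) − 28n) · sqrt(2π · 28n / 23^2)
        = (28n/23)^(28n) e^(−28n) · sqrt(2π·28n) / 23
        = (sqrt(2π·28n) / 23) · (28n/(23e))^(28n).
This matches Γ(28n+1)/23^(28n+1) with Stirling applied to Γ.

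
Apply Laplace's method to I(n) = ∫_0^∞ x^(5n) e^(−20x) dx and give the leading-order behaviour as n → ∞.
I(n) ~ (sqrt(2π·5n) / 20) · (5n/(20e))^(5n)

Write the integrand as exp(5n ln x − 20x) and set f(x) = 5n ln x − 20x. Then f'(x) = 5n/x − 20 = 0 at x* = 5n/20, and f''(x*) = −5n/x*^2 = −20^2/(5n). Laplace's method (interior maximum) gives
  I(n) ~ e^(f(x*)) · sqrt(2π / |f''(x*)|)
        = exp(5n ln(5n/20) − 5n) · sqrt(2π · 5n / 20^2)
        = (5n/20)^(5n) e^(−5n) · sqrt(2π·5n) / 20
        = (sqrt(2π·5n) / 20) · (5n/(20e))^(5n).
This matches Γ(5n+1)/20^(5n+1) with Stirling applied to Γ.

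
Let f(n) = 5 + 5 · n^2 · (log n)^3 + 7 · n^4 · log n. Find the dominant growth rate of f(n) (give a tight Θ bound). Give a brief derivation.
f(n) ∈ Θ(n^4 · log n)

Compare the terms by growth order. For large n, n^a · (log n)^b dominates n^a' · (log n)^b' iff a > a', or (a = a' and b > b'). Ranking the 3 terms shows the dominant one is 7 · n^4 · log n. Hence f(n) ∈ Θ(n^4 · log n).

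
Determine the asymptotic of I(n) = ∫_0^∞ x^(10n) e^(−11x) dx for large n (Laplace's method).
I(n) ~ (sqrt(2π·10n) / 11) · (10n/(11e))^(10n)

Write the integrand as exp(10n ln x − 11x) and set f(x) = 10n ln x − 11x. Then f'(x) = 10n/x − 11 = 0 at x* = 10n/11, and f''(x*) = −10n/x*^2 = −11^2/(10n). Laplace's method (interior maximum) gives
  I(n) ~ e^(f(x*)) · sqrt(2π / |f''(x*)|)
        = exp(10n ln(10n/11) − 10n) · sqrt(2π · 10n / 11^2)
        = (10n/11)^(10n) e^(−10n) · sqrt(2π·10n) / 11
        = (sqrt(2π·10n) / 11) · (10n/(11e))^(10n).
This matches Γ(10n+1)/11^(10n+1) with Stirling applied to Γ.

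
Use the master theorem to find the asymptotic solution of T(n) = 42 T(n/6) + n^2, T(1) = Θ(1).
T(n) = Θ(n^(log_6 42))

Master theorem: compare f(n) = n^2 to n^(log_6 42) where log_6 42 ≈ 2.086. Since 2 < log_6 42, we have f(n) = O(n^(log_6 42 − ε)) for some ε > 0 — Case 1. Hence T(n) = Θ(n^(log_6 42)).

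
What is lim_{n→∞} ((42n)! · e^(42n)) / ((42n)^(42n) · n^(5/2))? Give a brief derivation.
lim = 0

Stirling: (42n)! ~ sqrt(2π·42n) · (42n/e)^(42n). Hence
  (42n)! · e^(42n) / (42n)^(42n) ~ sqrt(2π·42n).
Dividing by n^(5/2): sqrt(2π·42n) / n^(5/2) = sqrt(2π·42) · n^((1−5)/2), so the expression behaves like sqrt(2π·42) · n^((1−5)/2) → 0.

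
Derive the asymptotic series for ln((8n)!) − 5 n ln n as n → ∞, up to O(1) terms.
ln((8n)!) − 5 n ln n = 3 n ln n + 8(ln 8 − 1) n + (1/2) ln(2π·8n) + O(1/n)

Stirling: ln((8n)!) = 8n ln(8n) − 8n + (1/2) ln(2π·8n) + O(1/n).
Expand 8n ln(8n) = 8n (ln n + ln 8) = 8n ln n + 8n ln 8.
Subtract 5n ln n: leading term is (8 − 5) n ln n = 3 n ln n. The next term is 8n ln 8 − 8n = 8(ln 8 − 1) n. Then the (1/2) ln(2π·8n) correction.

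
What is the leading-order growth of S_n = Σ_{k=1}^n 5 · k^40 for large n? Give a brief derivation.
S_n ~ 5 · n^41 / 41

By integral comparison (Euler-Maclaurin), Σ_{k=1}^n 5 · k^40 = 5 · ∫_0^n x^40 dx + O(n^40) = 5 · n^41/41 + O(n^40). (Equivalently, Faulhaber's formula gives the same leading term.)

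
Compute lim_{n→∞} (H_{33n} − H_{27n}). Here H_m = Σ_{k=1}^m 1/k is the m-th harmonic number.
lim = ln(33/27) = ln(11/9)

Euler-Maclaurin gives H_m = ln m + γ + 1/(2m) + O(1/m^2). The γ and O(1/m) terms cancel in the difference:
  H_{33n} − H_{27n} = ln(33n) − ln(27n) + O(1/n) = ln(33/27) + O(1/n).
Hence the limit is ln(33/27) = ln(11/9).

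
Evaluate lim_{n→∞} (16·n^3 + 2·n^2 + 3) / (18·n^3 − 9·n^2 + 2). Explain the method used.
lim = 16/18 = 8/9

For large n the leading n^3 terms dominate both numerator and denominator. Dividing top and bottom by n^3, every other term tends to 0, leaving 16/18 = 8/9.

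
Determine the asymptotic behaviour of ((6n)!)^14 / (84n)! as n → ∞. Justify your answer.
((6n)!)^14/(84n)! ~ ((2π·6n)^(13/2) / sqrt(14)) · 14^(−14·6n)  →  0

Write N = 6n. Stirling: N! ~ sqrt(2π N)(N/e)^N and (14N)! ~ sqrt(2π·14N)·(14N/e)^(14N).
  (N!)^14/(14N)! ~ (2π N)^(14/2) (N/e)^(14N) / [sqrt(2π·14N) (14N/e)^(14N)]
     = (2π N)^(14/2) / sqrt(2π·14N) · (N/(14N))^(14N)
     = (2π N)^((14−1)/2) / sqrt(14) · 14^(−14N).
Since 14^14 > 1, the factor 14^(−14N) decays exponentially, so the ratio → 0. Substituting N = 6n gives the stated form.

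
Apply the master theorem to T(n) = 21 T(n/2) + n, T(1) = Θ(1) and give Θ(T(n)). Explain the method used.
T(n) = Θ(n^(log_2 21))

Master theorem: compare f(n) = n to n^(log_2 21) where log_2 21 ≈ 4.392. Since 1 < log_2 21, we have f(n) = O(n^(log_2 21 − ε)) for some ε > 0 — Case 1. Hence T(n) = Θ(n^(log_2 21)).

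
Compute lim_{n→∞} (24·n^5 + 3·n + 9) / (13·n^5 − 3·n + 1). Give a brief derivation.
lim = 24/13

For large n the leading n^5 terms dominate both numerator and denominator. Dividing top and bottom by n^5, every other term tends to 0, leaving 24/13.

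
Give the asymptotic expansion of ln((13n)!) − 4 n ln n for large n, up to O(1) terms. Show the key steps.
ln((13n)!) − 4 n ln n = 9 n ln n + 13(ln 13 − 1) n + (1/2) ln(2π·13n) + O(1/n)

Stirling: ln((13n)!) = 13n ln(13n) − 13n + (1/2) ln(2π·13n) + O(1/n).
Expand 13n ln(13n) = 13n (ln n + ln 13) = 13n ln n + 13n ln 13.
Subtract 4n ln n: leading term is (13 − 4) n ln n = 9 n ln n. The next term is 13n ln 13 − 13n = 13(ln 13 − 1) n. Then the (1/2) ln(2π·13n) correction.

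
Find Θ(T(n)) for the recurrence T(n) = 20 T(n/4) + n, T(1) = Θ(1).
T(n) = Θ(n^(log_4 20))

Master theorem: compare f(n) = n to n^(log_4 20) where log_4 20 ≈ 2.161. Since 1 < log_4 20, we have f(n) = O(n^(log_4 20 − ε)) for some ε > 0 — Case 1. Hence T(n) = Θ(n^(log_4 20)).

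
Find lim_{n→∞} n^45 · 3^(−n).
lim = 0

Exponentials with base > 1 dominate every fixed polynomial: for any fixed c, n^c / 3^n → 0 as n → ∞ (e.g. by the ratio test, or by writing 3^n = e^(n ln 3) and noting e^(n ln 3) / n^c → ∞). Hence n^45 · 3^(−n) = n^45 / 3^n → 0.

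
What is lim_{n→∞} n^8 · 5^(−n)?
lim = 0

Exponentials with base > 1 dominate every fixed polynomial: for any fixed c, n^c / 5^n → 0 as n → ∞ (e.g. by the ratio test, or by writing 5^n = e^(n ln 5) and noting e^(n ln 5) / n^c → ∞). Hence n^8 · 5^(−n) = n^8 / 5^n → 0.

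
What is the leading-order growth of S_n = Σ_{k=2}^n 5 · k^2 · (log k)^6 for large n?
S_n ~ 5 · n^3 · (log n)^6 / 3

By integral comparison, S_n = ∫_1^n 5 · x^2 · (log x)^6 dx + O(n^2 · (log n)^6). For the integral, the leading term of ∫_1^n x^2 (log x)^6 dx is n^3/3 · (log n)^6 (by repeated integration by parts; each step lowers the log-exponent and produces a relatively O(1/log n) correction). Hence S_n ~ 5 · n^3 · (log n)^6 / 3.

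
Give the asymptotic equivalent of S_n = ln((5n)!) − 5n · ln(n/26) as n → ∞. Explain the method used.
S_n ~ 5n · (ln 130 − 1) + O(ln n)

Stirling: ln((5n)!) = 5n ln(5n) − 5n + O(ln n).
  S_n = 5n ln(5n) − 5n − 5n ln(n/26) + O(ln n)
      = 5n ln(5n) − 5n ln n + 5n ln 26 − 5n + O(ln n)
      = 5n ln 5 + 5n ln 26 − 5n + O(ln n)
      = 5n (ln 130 − 1) + O(ln n).
Numerically ln(130) − 1 ≈ 3.8675.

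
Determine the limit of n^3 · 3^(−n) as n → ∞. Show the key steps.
lim = 0

Exponentials with base > 1 dominate every fixed polynomial: for any fixed c, n^c / 3^n → 0 as n → ∞ (e.g. by the ratio test, or by writing 3^n = e^(n ln 3) and noting e^(n ln 3) / n^c → ∞). Hence n^3 · 3^(−n) = n^3 / 3^n → 0.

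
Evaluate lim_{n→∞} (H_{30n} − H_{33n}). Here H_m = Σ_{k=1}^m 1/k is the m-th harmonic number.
lim = ln(30/33) = ln(10/11)

Euler-Maclaurin gives H_m = ln m + γ + 1/(2m) + O(1/m^2). The γ and O(1/m) terms cancel in the difference:
  H_{30n} − H_{33n} = ln(30n) − ln(33n) + O(1/n) = ln(30/33) + O(1/n).
Hence the limit is ln(30/33) = ln(10/11).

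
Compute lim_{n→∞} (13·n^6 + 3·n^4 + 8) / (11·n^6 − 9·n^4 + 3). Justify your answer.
lim = 13/11

For large n the leading n^6 terms dominate both numerator and denominator. Dividing top and bottom by n^6, every other term tends to 0, leaving 13/11.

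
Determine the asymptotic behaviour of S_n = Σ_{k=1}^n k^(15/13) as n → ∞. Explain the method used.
S_n ~ (13/28) · n^(28/13)

Integral comparison: Σ_{k=1}^n k^(15/13) = ∫_0^n x^(15/13) dx + O(n^(15/13)). The integral is n^(1 + 15/13) / (1 + 15/13) = n^((15+13)/13) / ((15+13)/13) = (13/28) · n^(28/13).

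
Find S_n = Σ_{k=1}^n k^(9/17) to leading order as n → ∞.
S_n ~ (17/26) · n^(26/17)

Integral comparison: Σ_{k=1}^n k^(9/17) = ∫_0^n x^(9/17) dx + O(n^(9/17)). The integral is n^(1 + 9/17) / (1 + 9/17) = n^((9+17)/17) / ((9+17)/17) = (17/26) · n^(26/17).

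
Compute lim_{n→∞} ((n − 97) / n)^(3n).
lim = e^(−291)

Rewrite as (1 − 97/n)^(3n). By the standard limit (1 + x/n)^n → e^x, we have (1 − 97/n)^n → e^(−97), and raising to the 3rd power gives e^(−291).
More precisely, ln[(1 − 97/n)^(3n)] = 3n · ln(1 − 97/n) = 3n · (-97/n + O(1/n^2)) = -291 + O(1/n) → -291.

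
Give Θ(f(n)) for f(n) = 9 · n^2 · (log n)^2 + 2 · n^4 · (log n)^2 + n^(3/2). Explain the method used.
f(n) ∈ Θ(n^4 · (log n)^2)

Compare the terms by growth order. For large n, n^a · (log n)^b dominates n^a' · (log n)^b' iff a > a', or (a = a' and b > b'). Ranking the 3 terms shows the dominant one is 2 · n^4 · (log n)^2. Hence f(n) ∈ Θ(n^4 · (log n)^2).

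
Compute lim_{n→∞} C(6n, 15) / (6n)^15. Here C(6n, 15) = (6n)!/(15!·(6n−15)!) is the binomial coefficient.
lim = 1/15! = 1/1307674368000

With N = 6n → ∞: C(N, 15) / N^15 = [N(N−1)…(N−14)] / (15! · N^15) = (1/15!) · 1 · (1 − 1/(6n)) · … · (1 − 14/(6n)). Each factor → 1 as N → ∞, so the limit is 1/15! = 1/1307674368000.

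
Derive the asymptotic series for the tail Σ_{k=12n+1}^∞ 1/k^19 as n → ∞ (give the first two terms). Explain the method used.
Σ_{k>12n} 1/k^19 = 1/(18 · (12n)^18) − 1/(2 · (12n)^19) + O(1/(12n)^20)

Compare to the integral: ∫_{12n}^∞ x^(−19) dx = [−x^(−18)/18]_{12n}^∞ = 1/((19−1)·(12n)^18). The Euler-Maclaurin correction adds −f(12n)/2 = −1/(2·(12n)^19). Euler-Maclaurin then gives
  Σ_{k>12n} 1/k^19 = ∫_{12n}^∞ dx/x^19 − 1/(2·(12n)^19) + O(1/(12n)^20).
(Equivalently this is ζ(19) − Σ_{k≤12n} 1/k^19.)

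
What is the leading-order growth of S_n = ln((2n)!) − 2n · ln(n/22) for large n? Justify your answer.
S_n ~ 2n · (ln 44 − 1) + O(ln n)

Stirling: ln((2n)!) = 2n ln(2n) − 2n + O(ln n).
  S_n = 2n ln(2n) − 2n − 2n ln(n/22) + O(ln n)
      = 2n ln(2n) − 2n ln n + 2n ln 22 − 2n + O(ln n)
      = 2n ln 2 + 2n ln 22 − 2n + O(ln n)
      = 2n (ln 44 − 1) + O(ln n).
Numerically ln(44) − 1 ≈ 2.7842.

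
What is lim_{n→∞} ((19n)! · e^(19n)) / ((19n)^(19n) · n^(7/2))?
lim = 0

Stirling: (19n)! ~ sqrt(2π·19n) · (19n/e)^(19n). Hence
  (19n)! · e^(19n) / (19n)^(19n) ~ sqrt(2π·19n).
Dividing by n^(7/2): sqrt(2π·19n) / n^(7/2) = sqrt(2π·19) · n^((1−7)/2), so the expression behaves like sqrt(2π·19) · n^((1−7)/2) → 0.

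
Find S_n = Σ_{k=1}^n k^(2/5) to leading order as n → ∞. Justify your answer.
S_n ~ (5/7) · n^(7/5)

Integral comparison: Σ_{k=1}^n k^(2/5) = ∫_0^n x^(2/5) dx + O(n^(2/5)). The integral is n^(1 + 2/5) / (1 + 2/5) = n^((2+5)/5) / ((2+5)/5) = (5/7) · n^(7/5).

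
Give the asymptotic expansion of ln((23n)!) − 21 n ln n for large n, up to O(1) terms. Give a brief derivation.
ln((23n)!) − 21 n ln n = 2 n ln n + 23(ln 23 − 1) n + (1/2) ln(2π·23n) + O(1/n)

Stirling: ln((23n)!) = 23n ln(23n) − 23n + (1/2) ln(2π·23n) + O(1/n).
Expand 23n ln(23n) = 23n (ln n + ln 23) = 23n ln n + 23n ln 23.
Subtract 21n ln n: leading term is (23 − 21) n ln n = 2 n ln n. The next term is 23n ln 23 − 23n = 23(ln 23 − 1) n. Then the (1/2) ln(2π·23n) correction.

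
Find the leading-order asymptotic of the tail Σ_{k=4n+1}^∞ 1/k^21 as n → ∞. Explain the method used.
Σ_{k>4n} 1/k^21 ~ 1/(20 · (4n)^20)

Compare to the integral: ∫_{4n}^∞ x^(−21) dx = [−x^(−20)/20]_{4n}^∞ = 1/((21−1)·(4n)^20). Euler-Maclaurin then gives
  Σ_{k>4n} 1/k^21 = ∫_{4n}^∞ dx/x^21 − 1/(2·(4n)^21) + O(1/(4n)^22).
(Equivalently this is ζ(21) − Σ_{k≤4n} 1/k^21.)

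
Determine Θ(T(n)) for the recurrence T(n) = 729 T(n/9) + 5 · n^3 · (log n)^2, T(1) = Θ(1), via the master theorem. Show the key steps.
T(n) = Θ(n^3 · (log n)^3)

Here log_9 729 = 3 and f(n) = 5 · n^3 · (log n)^2 = Θ(n^(log_9 729) · (log n)^2). This is the extended Case 2 of the master theorem (f matches the critical exponent up to log factors), giving T(n) = Θ(n^(log_9 729) · (log n)^(2+1)) = Θ(n^3 · (log n)^3).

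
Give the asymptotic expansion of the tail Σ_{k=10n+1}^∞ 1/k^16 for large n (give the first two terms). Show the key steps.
Σ_{k>10n} 1/k^16 = 1/(15 · (10n)^15) − 1/(2 · (10n)^16) + O(1/(10n)^17)

Compare to the integral: ∫_{10n}^∞ x^(−16) dx = [−x^(−15)/15]_{10n}^∞ = 1/((16−1)·(10n)^15). The Euler-Maclaurin correction adds −f(10n)/2 = −1/(2·(10n)^16). Euler-Maclaurin then gives
  Σ_{k>10n} 1/k^16 = ∫_{10n}^∞ dx/x^16 − 1/(2·(10n)^16) + O(1/(10n)^17).
(Equivalently this is ζ(16) − Σ_{k≤10n} 1/k^16.)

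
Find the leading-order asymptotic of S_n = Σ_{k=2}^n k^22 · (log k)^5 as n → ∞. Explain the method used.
S_n ~ n^23 · (log n)^5 / 23

By integral comparison, S_n = ∫_1^n x^22 · (log x)^5 dx + O(n^22 · (log n)^5). For the integral, the leading term of ∫_1^n x^22 (log x)^5 dx is n^23/23 · (log n)^5 (by repeated integration by parts; each step lowers the log-exponent and produces a relatively O(1/log n) correction). Hence S_n ~ n^23 · (log n)^5 / 23.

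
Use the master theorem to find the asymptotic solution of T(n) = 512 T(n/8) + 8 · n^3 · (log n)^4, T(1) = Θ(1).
T(n) = Θ(n^3 · (log n)^5)

Here log_8 512 = 3 and f(n) = 8 · n^3 · (log n)^4 = Θ(n^(log_8 512) · (log n)^4). This is the extended Case 2 of the master theorem (f matches the critical exponent up to log factors), giving T(n) = Θ(n^(log_8 512) · (log n)^(4+1)) = Θ(n^3 · (log n)^5).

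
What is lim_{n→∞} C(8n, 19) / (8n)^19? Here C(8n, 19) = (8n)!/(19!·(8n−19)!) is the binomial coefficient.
lim = 1/19! = 1/121645100408832000

With N = 8n → ∞: C(N, 19) / N^19 = [N(N−1)…(N−18)] / (19! · N^19) = (1/19!) · 1 · (1 − 1/(8n)) · … · (1 − 18/(8n)). Each factor → 1 as N → ∞, so the limit is 1/19! = 1/121645100408832000.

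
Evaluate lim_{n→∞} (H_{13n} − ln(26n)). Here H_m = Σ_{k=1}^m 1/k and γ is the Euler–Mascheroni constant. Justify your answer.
lim = −ln 2 + γ

By Euler-Maclaurin, H_m = ln m + γ + O(1/m). So
  H_{13n} − ln(26n) = ln(13n) + γ − ln(26n) + O(1/n)
                       = ln(13/26) + γ + O(1/n).
Hence the limit is ln(13/26) + γ (= −ln 2).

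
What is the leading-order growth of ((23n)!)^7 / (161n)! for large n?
((23n)!)^7/(161n)! ~ ((2π·23n)^(6/2) / sqrt(7)) · 7^(−7·23n)  →  0

Write N = 23n. Stirling: N! ~ sqrt(2π N)(N/e)^N and (7N)! ~ sqrt(2π·7N)·(7N/e)^(7N).
  (N!)^7/(7N)! ~ (2π N)^(7/2) (N/e)^(7N) / [sqrt(2π·7N) (7N/e)^(7N)]
     = (2π N)^(7/2) / sqrt(2π·7N) · (N/(7N))^(7N)
     = (2π N)^((7−1)/2) / sqrt(7) · 7^(−7N).
Since 7^7 > 1, the factor 7^(−7N) decays exponentially, so the ratio → 0. Substituting N = 23n gives the stated form.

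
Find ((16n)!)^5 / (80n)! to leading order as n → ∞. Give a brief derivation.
((16n)!)^5/(80n)! ~ ((2π·16n)^(4/2) / sqrt(5)) · 5^(−5·16n)  →  0

Write N = 16n. Stirling: N! ~ sqrt(2π N)(N/e)^N and (5N)! ~ sqrt(2π·5N)·(5N/e)^(5N).
  (N!)^5/(5N)! ~ (2π N)^(5/2) (N/e)^(5N) / [sqrt(2π·5N) (5N/e)^(5N)]
     = (2π N)^(5/2) / sqrt(2π·5N) · (N/(5N))^(5N)
     = (2π N)^((5−1)/2) / sqrt(5) · 5^(−5N).
Since 5^5 > 1, the factor 5^(−5N) decays exponentially, so the ratio → 0. Substituting N = 16n gives the stated form.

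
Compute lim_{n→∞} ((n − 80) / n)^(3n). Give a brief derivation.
lim = e^(−240)

Rewrite as (1 − 80/n)^(3n). By the standard limit (1 + x/n)^n → e^x, we have (1 − 80/n)^n → e^(−80), and raising to the 3rd power gives e^(−240).
More precisely, ln[(1 − 80/n)^(3n)] = 3n · ln(1 − 80/n) = 3n · (-80/n + O(1/n^2)) = -240 + O(1/n) → -240.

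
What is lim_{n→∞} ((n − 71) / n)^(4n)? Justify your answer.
lim = e^(−284)

Rewrite as (1 − 71/n)^(4n). By the standard limit (1 + x/n)^n → e^x, we have (1 − 71/n)^n → e^(−71), and raising to the 4th power gives e^(−284).
More precisely, ln[(1 − 71/n)^(4n)] = 4n · ln(1 − 71/n) = 4n · (-71/n + O(1/n^2)) = -284 + O(1/n) → -284.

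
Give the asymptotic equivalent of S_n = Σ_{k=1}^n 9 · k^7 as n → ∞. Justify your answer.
S_n ~ 9 · n^8 / 8

By integral comparison (Euler-Maclaurin), Σ_{k=1}^n 9 · k^7 = 9 · ∫_0^n x^7 dx + O(n^7) = 9 · n^8/8 + O(n^7). (Equivalently, Faulhaber's formula gives the same leading term.)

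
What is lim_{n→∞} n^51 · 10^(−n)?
lim = 0

Exponentials with base > 1 dominate every fixed polynomial: for any fixed c, n^c / 10^n → 0 as n → ∞ (e.g. by the ratio test, or by writing 10^n = e^(n ln 10) and noting e^(n ln 10) / n^c → ∞). Hence n^51 · 10^(−n) = n^51 / 10^n → 0.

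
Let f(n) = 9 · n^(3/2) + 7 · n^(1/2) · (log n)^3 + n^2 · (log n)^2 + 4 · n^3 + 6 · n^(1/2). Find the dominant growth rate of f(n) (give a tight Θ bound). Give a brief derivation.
f(n) ∈ Θ(n^3)

Compare the terms by growth order. For large n, n^a · (log n)^b dominates n^a' · (log n)^b' iff a > a', or (a = a' and b > b'). Ranking the 5 terms shows the dominant one is 4 · n^3. Hence f(n) ∈ Θ(n^3).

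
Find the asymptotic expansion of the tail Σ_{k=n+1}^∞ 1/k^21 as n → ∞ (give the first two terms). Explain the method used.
Σ_{k>n} 1/k^21 = 1/(20 · n^20) − 1/(2 · n^21) + O(1/n^22)

Compare to the integral: ∫_{n}^∞ x^(−21) dx = [−x^(−20)/20]_{n}^∞ = 1/((21−1)·n^20). The Euler-Maclaurin correction adds −f(n)/2 = −1/(2·n^21). Euler-Maclaurin then gives
  Σ_{k>n} 1/k^21 = ∫_{n}^∞ dx/x^21 − 1/(2·n^21) + O(1/n^22).
(Equivalently this is ζ(21) − Σ_{k≤n} 1/k^21.)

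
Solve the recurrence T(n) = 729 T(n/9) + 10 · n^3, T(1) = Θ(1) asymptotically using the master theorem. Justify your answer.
T(n) = Θ(n^3 log n)

log_9 729 = 3, and f(n) = 10 · n^3 = Θ(n^(log_9 729)). This is Case 2 of the master theorem: T(n) = Θ(f(n) · log n) = Θ(n^3 log n).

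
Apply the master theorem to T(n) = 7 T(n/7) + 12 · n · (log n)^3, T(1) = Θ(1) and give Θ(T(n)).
T(n) = Θ(n · (log n)^4)

Here log_7 7 = 1 and f(n) = 12 · n · (log n)^3 = Θ(n^(log_7 7) · (log n)^3). This is the extended Case 2 of the master theorem (f matches the critical exponent up to log factors), giving T(n) = Θ(n^(log_7 7) · (log n)^(3+1)) = Θ(n · (log n)^4).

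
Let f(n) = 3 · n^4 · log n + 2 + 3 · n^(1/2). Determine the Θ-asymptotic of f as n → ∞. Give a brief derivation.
f(n) ∈ Θ(n^4 · log n)

Compare the terms by growth order. For large n, n^a · (log n)^b dominates n^a' · (log n)^b' iff a > a', or (a = a' and b > b'). Ranking the 3 terms shows the dominant one is 3 · n^4 · log n. Hence f(n) ∈ Θ(n^4 · log n).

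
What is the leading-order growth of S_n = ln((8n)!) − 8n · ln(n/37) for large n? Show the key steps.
S_n ~ 8n · (ln 296 − 1) + O(ln n)

Stirling: ln((8n)!) = 8n ln(8n) − 8n + O(ln n).
  S_n = 8n ln(8n) − 8n − 8n ln(n/37) + O(ln n)
      = 8n ln(8n) − 8n ln n + 8n ln 37 − 8n + O(ln n)
      = 8n ln 8 + 8n ln 37 − 8n + O(ln n)
      = 8n (ln 296 − 1) + O(ln n).
Numerically ln(296) − 1 ≈ 4.6904.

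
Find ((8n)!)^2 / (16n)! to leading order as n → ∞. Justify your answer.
((8n)!)^2/(16n)! ~ ((2π·8n)^(1/2) / sqrt(2)) · 2^(−2·8n)  →  0

Write N = 8n. Stirling: N! ~ sqrt(2π N)(N/e)^N and (2N)! ~ sqrt(2π·2N)·(2N/e)^(2N).
  (N!)^2/(2N)! ~ (2π N)^(2/2) (N/e)^(2N) / [sqrt(2π·2N) (2N/e)^(2N)]
     = (2π N)^(2/2) / sqrt(2π·2N) · (N/(2N))^(2N)
     = (2π N)^((2−1)/2) / sqrt(2) · 2^(−2N).
Since 2^2 > 1, the factor 2^(−2N) decays exponentially, so the ratio → 0. Substituting N = 8n gives the stated form.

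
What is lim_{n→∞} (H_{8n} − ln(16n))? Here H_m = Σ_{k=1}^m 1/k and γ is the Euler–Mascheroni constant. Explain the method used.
lim = −ln 2 + γ

By Euler-Maclaurin, H_m = ln m + γ + O(1/m). So
  H_{8n} − ln(16n) = ln(8n) + γ − ln(16n) + O(1/n)
                       = ln(8/16) + γ + O(1/n).
Hence the limit is ln(8/16) + γ (= −ln 2).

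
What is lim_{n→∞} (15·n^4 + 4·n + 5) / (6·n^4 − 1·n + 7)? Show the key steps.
lim = 15/6 = 5/2

For large n the leading n^4 terms dominate both numerator and denominator. Dividing top and bottom by n^4, every other term tends to 0, leaving 15/6 = 5/2.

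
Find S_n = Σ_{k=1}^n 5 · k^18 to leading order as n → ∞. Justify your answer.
S_n ~ 5 · n^19 / 19

By integral comparison (Euler-Maclaurin), Σ_{k=1}^n 5 · k^18 = 5 · ∫_0^n x^18 dx + O(n^18) = 5 · n^19/19 + O(n^18). (Equivalently, Faulhaber's formula gives the same leading term.)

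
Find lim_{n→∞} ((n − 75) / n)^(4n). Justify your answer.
lim = e^(−300)

Rewrite as (1 − 75/n)^(4n). By the standard limit (1 + x/n)^n → e^x, we have (1 − 75/n)^n → e^(−75), and raising to the 4th power gives e^(−300).
More precisely, ln[(1 − 75/n)^(4n)] = 4n · ln(1 − 75/n) = 4n · (-75/n + O(1/n^2)) = -300 + O(1/n) → -300.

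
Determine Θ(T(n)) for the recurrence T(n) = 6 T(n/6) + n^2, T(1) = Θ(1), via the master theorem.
T(n) = Θ(n^2)

log_6 6 ≈ 1.000. f(n) = n^2 dominates n^(log_6 6) since 2 > 1.000, and the regularity condition a·f(n/b) = 6·(n/6)^2 = (6/36)·n^2 ≤ c·f(n) holds with c = 6/36 ≈ 0.167 < 1. So this is Case 3: T(n) = Θ(f(n)) = Θ(n^2).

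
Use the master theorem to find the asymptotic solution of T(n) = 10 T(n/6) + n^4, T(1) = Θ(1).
T(n) = Θ(n^4)

log_6 10 ≈ 1.285. f(n) = n^4 dominates n^(log_6 10) since 4 > 1.285, and the regularity condition a·f(n/b) = 10·(n/6)^4 = (10/1296)·n^4 ≤ c·f(n) holds with c = 10/1296 ≈ 0.00772 < 1. So this is Case 3: T(n) = Θ(f(n)) = Θ(n^4).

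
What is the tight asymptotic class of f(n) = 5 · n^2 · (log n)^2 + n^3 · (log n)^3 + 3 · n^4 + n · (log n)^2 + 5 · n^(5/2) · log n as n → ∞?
f(n) ∈ Θ(n^4)

Compare the terms by growth order. For large n, n^a · (log n)^b dominates n^a' · (log n)^b' iff a > a', or (a = a' and b > b'). Ranking the 5 terms shows the dominant one is 3 · n^4. Hence f(n) ∈ Θ(n^4).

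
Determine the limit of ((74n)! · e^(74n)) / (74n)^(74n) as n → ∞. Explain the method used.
lim = ∞

Stirling: (74n)! ~ sqrt(2π·74n) · (74n/e)^(74n). Hence
  (74n)! · e^(74n) / (74n)^(74n) ~ sqrt(2π·74n) = sqrt(2π·74) · sqrt(n) → ∞.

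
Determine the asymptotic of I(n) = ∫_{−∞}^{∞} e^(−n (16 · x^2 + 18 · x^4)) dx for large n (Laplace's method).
I(n) ~ sqrt(π/(16n))

φ(x) = 16 · x^2 + 18 · x^4 has its unique global minimum at x* = 0 (since φ'(x) = 32x + 72x^3 = 0 only at x = 0 for real x with both coefficients positive, and φ → ∞ as |x| → ∞). At x* = 0, φ(0) = 0 and φ''(0) = 32. Laplace's method then gives
  I(n) ~ sqrt(2π / (n · φ''(0))) · e^(−n φ(0)) = sqrt(2π / (32n)) = sqrt(π/(16n)).
The 18 · x^4 term contributes only at subleading order (an O(1/n) relative correction).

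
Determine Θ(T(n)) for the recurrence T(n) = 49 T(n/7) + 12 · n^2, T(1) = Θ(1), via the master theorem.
T(n) = Θ(n^2 log n)

log_7 49 = 2, and f(n) = 12 · n^2 = Θ(n^(log_7 49)). This is Case 2 of the master theorem: T(n) = Θ(f(n) · log n) = Θ(n^2 log n).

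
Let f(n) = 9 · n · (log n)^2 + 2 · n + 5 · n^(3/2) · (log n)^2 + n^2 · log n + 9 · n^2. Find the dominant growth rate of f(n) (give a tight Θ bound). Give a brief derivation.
f(n) ∈ Θ(n^2 · log n)

Compare the terms by growth order. For large n, n^a · (log n)^b dominates n^a' · (log n)^b' iff a > a', or (a = a' and b > b'). Ranking the 5 terms shows the dominant one is n^2 · log n. Hence f(n) ∈ Θ(n^2 · log n).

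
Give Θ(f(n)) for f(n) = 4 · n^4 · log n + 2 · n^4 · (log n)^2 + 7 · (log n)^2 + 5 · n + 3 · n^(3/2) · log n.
f(n) ∈ Θ(n^4 · (log n)^2)

Compare the terms by growth order. For large n, n^a · (log n)^b dominates n^a' · (log n)^b' iff a > a', or (a = a' and b > b'). Ranking the 5 terms shows the dominant one is 2 · n^4 · (log n)^2. Hence f(n) ∈ Θ(n^4 · (log n)^2).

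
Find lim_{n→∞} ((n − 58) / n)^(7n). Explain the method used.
lim = e^(−406)

Rewrite as (1 − 58/n)^(7n). By the standard limit (1 + x/n)^n → e^x, we have (1 − 58/n)^n → e^(−58), and raising to the 7th power gives e^(−406).
More precisely, ln[(1 − 58/n)^(7n)] = 7n · ln(1 − 58/n) = 7n · (-58/n + O(1/n^2)) = -406 + O(1/n) → -406.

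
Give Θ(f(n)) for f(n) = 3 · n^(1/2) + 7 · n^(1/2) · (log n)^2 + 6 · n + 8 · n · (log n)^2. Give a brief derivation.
f(n) ∈ Θ(n · (log n)^2)

Compare the terms by growth order. For large n, n^a · (log n)^b dominates n^a' · (log n)^b' iff a > a', or (a = a' and b > b'). Ranking the 4 terms shows the dominant one is 8 · n · (log n)^2. Hence f(n) ∈ Θ(n · (log n)^2).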